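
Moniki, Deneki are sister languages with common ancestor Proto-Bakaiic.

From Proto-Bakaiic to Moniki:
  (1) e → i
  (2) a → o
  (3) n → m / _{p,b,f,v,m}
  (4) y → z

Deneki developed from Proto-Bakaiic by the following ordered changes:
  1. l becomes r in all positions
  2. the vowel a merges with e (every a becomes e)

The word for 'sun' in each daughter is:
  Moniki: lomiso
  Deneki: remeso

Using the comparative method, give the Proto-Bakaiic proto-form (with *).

*lameso

Position 1: Moniki has l, Deneki has r. Moniki preserves l here (none of its changes turn any other segment into l), so the proto-segment is *l.
Position 2: Moniki has o, Deneki has e. Taking the neighbouring segments as reconstructed: Moniki o could go back to *a or *o; Deneki e could go back to *a or *e — the one source consistent with every daughter is *a.
Position 4: Moniki has i, Deneki has e. Taking the neighbouring segments as reconstructed: Moniki i could go back to *e or *i; Deneki e could go back to *a or *e — the one source consistent with every daughter is *e.
The remaining positions agree across the daughters. Check the candidate against every language:
Moniki: *lameso > lamiso > lomiso  (by vowel merger, vowel merger)
Deneki: start from *lameso.
  rule 1 (unconditioned shift): lameso → rameso
  rule 2 (vowel merger): rameso → remeso
  ⇒ Deneki remeso
*lameso is the unique common source.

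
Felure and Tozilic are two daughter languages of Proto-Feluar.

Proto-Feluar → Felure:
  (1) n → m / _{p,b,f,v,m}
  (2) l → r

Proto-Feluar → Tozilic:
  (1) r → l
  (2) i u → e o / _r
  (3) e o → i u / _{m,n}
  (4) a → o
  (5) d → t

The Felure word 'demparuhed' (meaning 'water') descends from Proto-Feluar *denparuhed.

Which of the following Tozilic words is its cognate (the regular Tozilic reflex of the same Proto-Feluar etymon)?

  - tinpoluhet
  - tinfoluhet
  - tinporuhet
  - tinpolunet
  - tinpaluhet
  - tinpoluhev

tinpoluhet

Tozilic: *denparuhed > denpaluhed > dinpaluhed > dinpoluhed > tinpoluhet  (by unconditioned shift, pre-nasal raising, vowel merger, unconditioned shift)
Only 'tinpoluhet' matches the regular Tozilic development of *denparuhed.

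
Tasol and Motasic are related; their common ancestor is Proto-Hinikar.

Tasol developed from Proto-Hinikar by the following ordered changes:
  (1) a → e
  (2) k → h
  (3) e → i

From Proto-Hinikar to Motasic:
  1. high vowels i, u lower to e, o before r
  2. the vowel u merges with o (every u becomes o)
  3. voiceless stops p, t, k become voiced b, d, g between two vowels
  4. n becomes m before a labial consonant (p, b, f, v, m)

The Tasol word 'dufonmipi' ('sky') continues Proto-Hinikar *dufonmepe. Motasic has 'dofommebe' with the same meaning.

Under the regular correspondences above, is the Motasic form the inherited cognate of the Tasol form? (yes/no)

Derive the expected Motasic reflex of *dufonmepe:
Motasic: *dufonmepe > dofonmepe > dofonmebe > dofommebe  (by vowel merger, intervocalic voicing, nasal place assimilation)
Motasic 'dofommebe' matches the regular reflex exactly, so the pair is cognate.

yes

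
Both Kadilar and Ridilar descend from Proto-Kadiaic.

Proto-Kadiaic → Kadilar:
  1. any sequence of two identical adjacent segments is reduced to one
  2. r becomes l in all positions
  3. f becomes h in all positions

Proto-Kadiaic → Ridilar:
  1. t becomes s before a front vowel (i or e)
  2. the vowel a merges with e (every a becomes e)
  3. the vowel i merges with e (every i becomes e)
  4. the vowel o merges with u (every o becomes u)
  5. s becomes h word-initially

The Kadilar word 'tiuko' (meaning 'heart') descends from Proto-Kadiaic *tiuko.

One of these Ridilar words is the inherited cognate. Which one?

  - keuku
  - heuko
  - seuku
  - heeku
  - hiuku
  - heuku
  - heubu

Ridilar: *tiuko
  tiuko → siuko   [palatalisation]
  siuko (rule 2 does not apply)
  siuko → seuko   [vowel merger]
  seuko → seuku   [vowel merger]
  seuku → heuku   [debuccalisation]
  giving Ridilar heuku.
Only 'heuku' matches the regular Ridilar development of *tiuko.

heuku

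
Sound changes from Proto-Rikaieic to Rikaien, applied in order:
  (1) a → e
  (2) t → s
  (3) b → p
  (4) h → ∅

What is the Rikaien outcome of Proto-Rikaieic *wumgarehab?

Rikaien: *wumgarehab
  wumgarehab → wumgereheb   [vowel merger]
  wumgereheb (rule 2 does not apply)
  wumgereheb → wumgerehep   [unconditioned shift]
  wumgerehep → wumgereep   [h-loss]
  giving Rikaien wumgereep.

wumgereep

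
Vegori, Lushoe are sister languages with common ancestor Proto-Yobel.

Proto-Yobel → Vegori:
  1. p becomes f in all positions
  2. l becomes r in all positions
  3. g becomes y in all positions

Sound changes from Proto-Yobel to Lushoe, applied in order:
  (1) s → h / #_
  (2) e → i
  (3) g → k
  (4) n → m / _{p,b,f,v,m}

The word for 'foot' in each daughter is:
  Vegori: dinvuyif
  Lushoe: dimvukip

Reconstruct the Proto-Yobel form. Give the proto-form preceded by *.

Position 3: Vegori has n, Lushoe has m. Vegori preserves n here (none of its changes turn any other segment into n), so the proto-segment is *n.
Position 8: Vegori has f, Lushoe has p. Lushoe preserves p here (none of its changes turn any other segment into p), so the proto-segment is *p.
Verify the candidate proto-form against each daughter:
Vegori: *dinvugip
  dinvugip → dinvugif   [unconditioned shift]
  dinvugif (rule 2 does not apply)
  dinvugif → dinvuyif   [unconditioned shift]
  giving Vegori dinvuyif.
Lushoe: *dinvugip
  dinvugip (rule 1 does not apply)
  dinvugip (rule 2 does not apply)
  dinvugip → dinvukip   [unconditioned shift]
  dinvukip → dimvukip   [nasal place assimilation]
  giving Lushoe dimvukip.
*dinvugip is the unique common source.

*dinvugip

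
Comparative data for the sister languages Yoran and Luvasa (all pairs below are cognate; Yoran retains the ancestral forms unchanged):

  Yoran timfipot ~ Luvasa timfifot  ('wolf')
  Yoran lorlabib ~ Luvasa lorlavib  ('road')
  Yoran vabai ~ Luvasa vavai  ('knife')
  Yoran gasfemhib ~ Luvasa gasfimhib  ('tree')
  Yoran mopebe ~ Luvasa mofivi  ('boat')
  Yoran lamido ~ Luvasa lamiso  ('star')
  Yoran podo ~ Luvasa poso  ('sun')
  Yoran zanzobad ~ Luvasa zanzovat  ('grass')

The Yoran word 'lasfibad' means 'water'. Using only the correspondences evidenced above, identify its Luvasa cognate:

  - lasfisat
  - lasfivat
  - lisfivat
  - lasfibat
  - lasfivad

vabai ~ vavai, zanzobad ~ zanzovat — Yoran b corresponds to Luvasa v between vowels (before a back vowel).
zanzobad ~ zanzovat — Yoran d corresponds to Luvasa t word-finally.
Applying these to Yoran 'lasfibad':
  lasfibad → lasfivad   (b→v between vowels (before a back vowel))
  lasfivad → lasfivat   (d→t word-finally)
So the Luvasa cognate is 'lasfivat'.

lasfivat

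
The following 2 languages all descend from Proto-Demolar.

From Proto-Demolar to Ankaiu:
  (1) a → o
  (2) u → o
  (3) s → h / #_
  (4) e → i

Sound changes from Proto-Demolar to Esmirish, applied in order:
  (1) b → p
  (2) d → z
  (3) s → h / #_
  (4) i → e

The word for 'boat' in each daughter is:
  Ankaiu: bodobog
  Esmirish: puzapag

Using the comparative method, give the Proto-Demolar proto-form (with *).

Position 2: Ankaiu has o, Esmirish has u. Esmirish preserves u here (none of its changes turn any other segment into u), so the proto-segment is *u.
Position 1: Ankaiu has b, Esmirish has p. Ankaiu preserves b here (none of its changes turn any other segment into b), so the proto-segment is *b.
Position 3: Ankaiu has d, Esmirish has z. Ankaiu preserves d here (none of its changes turn any other segment into d), so the proto-segment is *d.
This points to *budabag. Verify forward in each daughter:
Ankaiu: *budabag > budobog > bodobog  (by vowel merger, vowel merger)
Esmirish: *budabag
  budabag → pudapag   [unconditioned shift]
  pudapag → puzapag   [unconditioned shift]
  puzapag (rule 3 does not apply)
  puzapag (rule 4 does not apply)
  giving Esmirish puzapag.
Only *budabag yields all of Ankaiu bodobog, Esmirish puzapag.

*budabag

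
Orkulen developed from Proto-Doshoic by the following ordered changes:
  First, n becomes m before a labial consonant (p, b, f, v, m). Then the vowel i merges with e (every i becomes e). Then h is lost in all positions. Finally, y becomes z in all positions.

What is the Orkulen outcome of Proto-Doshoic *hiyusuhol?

ezusuol

Orkulen: *hiyusuhol
  hiyusuhol (rule 1 does not apply)
  hiyusuhol → heyusuhol   [vowel merger]
  heyusuhol → eyusuol   [h-loss]
  eyusuol → ezusuol   [unconditioned shift]
  giving Orkulen ezusuol.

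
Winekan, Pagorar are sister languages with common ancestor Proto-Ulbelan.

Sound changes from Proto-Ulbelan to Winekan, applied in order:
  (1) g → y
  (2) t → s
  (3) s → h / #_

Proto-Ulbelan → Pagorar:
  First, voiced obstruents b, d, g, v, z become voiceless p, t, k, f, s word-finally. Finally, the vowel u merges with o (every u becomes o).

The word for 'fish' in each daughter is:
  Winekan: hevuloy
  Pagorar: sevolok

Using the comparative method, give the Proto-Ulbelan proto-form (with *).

Position 7: Winekan has y, Pagorar has k. Taking the neighbouring segments as reconstructed: Winekan y could go back to *g or *y; Pagorar k could go back to *k or *g — the one source consistent with every daughter is *g.
Position 4: Winekan has u, Pagorar has o. Winekan preserves u here (none of its changes turn any other segment into u), so the proto-segment is *u.
Continuing position by position gives *sevulog; check it forward:
Winekan: *sevulog > sevuloy > hevuloy  (by unconditioned shift, debuccalisation)
Pagorar: *sevulog > sevulok > sevolok  (by final devoicing, vowel merger)
*sevulog is the unique common source.

*sevulog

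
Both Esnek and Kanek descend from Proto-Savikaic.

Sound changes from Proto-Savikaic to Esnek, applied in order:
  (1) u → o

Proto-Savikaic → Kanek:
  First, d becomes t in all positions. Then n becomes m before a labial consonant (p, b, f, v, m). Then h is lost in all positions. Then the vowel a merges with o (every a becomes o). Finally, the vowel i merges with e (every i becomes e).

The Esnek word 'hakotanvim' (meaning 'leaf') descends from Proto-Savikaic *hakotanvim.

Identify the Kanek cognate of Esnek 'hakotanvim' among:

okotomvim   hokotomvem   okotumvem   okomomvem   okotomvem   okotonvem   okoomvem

Kanek: start from *hakotanvim.
  rule 1: no change — hakotanvim
  rule 2 (nasal place assimilation): hakotanvim → hakotamvim
  rule 3 (h-loss): hakotamvim → akotamvim
  rule 4 (vowel merger): akotamvim → okotomvim
  rule 5 (vowel merger): okotomvim → okotomvem
  ⇒ Kanek okotomvem
Among the options, 'okotomvem' alone shows every Kanek change applied in order.

okotomvem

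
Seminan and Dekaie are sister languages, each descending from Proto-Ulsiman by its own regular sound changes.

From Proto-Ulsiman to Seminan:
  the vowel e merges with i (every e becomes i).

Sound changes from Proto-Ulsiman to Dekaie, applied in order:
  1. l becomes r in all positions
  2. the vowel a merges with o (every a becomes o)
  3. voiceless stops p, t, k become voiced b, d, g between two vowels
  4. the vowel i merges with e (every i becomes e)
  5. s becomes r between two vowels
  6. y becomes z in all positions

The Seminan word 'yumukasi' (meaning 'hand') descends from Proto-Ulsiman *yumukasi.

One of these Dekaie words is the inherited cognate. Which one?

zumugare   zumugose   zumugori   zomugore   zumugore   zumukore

Dekaie: *yumukasi > yumukosi > yumugosi > yumugose > yumugore > zumugore  (by vowel merger, intervocalic voicing, vowel merger, rhotacism, unconditioned shift)
The other candidates each miss or misapply at least one Dekaie change.

zumugore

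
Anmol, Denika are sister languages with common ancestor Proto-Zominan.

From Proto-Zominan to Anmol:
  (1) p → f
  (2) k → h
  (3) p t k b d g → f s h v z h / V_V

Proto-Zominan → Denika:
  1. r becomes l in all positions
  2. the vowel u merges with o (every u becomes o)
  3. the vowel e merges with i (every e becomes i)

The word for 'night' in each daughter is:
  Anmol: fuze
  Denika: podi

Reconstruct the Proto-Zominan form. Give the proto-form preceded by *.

*pude

Position 3: Anmol has z, Denika has d. Denika preserves d here (none of its changes turn any other segment into d), so the proto-segment is *d.
Position 2: Anmol has u, Denika has o. Anmol preserves u here (none of its changes turn any other segment into u), so the proto-segment is *u.
Position 4: Anmol has e, Denika has i. Anmol preserves e here (none of its changes turn any other segment into e), so the proto-segment is *e.
Verify the candidate proto-form against each daughter:
Anmol: *pude
  pude → fude   [unconditioned shift]
  fude (rule 2 does not apply)
  fude → fuze   [intervocalic lenition]
  giving Anmol fuze.
Denika: *pude
  pude (rule 1 does not apply)
  pude → pode   [vowel merger]
  pode → podi   [vowel merger]
  giving Denika podi.
No other proto-form is consistent with every reflex, so the reconstruction is *pude.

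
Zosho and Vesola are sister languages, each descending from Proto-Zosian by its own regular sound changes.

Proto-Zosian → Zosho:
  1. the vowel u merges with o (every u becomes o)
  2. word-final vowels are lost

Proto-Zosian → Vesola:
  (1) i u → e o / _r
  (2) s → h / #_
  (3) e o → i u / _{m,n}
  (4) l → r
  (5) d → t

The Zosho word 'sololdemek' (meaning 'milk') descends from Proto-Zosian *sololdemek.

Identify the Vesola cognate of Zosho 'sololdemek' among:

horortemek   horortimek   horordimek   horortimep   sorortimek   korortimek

horortimek

Vesola: *sololdemek > hololdemek > hololdimek > horordimek > horortimek  (by debuccalisation, pre-nasal raising, unconditioned shift, unconditioned shift)
Among the options, 'horortimek' alone shows every Vesola change applied in order.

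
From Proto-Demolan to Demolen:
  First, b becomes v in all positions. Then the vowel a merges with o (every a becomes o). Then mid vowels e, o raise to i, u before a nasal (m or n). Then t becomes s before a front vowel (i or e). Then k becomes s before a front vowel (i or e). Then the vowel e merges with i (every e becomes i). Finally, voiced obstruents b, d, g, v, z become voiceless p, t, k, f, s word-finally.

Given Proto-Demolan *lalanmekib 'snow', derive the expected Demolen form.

lolunmisif

Demolen: *lalanmekib > lalanmekiv > lolonmekiv > lolunmekiv > lolunmesiv > lolunmisiv > lolunmisif  (by unconditioned shift, vowel merger, pre-nasal raising, palatalisation, vowel merger, final devoicing)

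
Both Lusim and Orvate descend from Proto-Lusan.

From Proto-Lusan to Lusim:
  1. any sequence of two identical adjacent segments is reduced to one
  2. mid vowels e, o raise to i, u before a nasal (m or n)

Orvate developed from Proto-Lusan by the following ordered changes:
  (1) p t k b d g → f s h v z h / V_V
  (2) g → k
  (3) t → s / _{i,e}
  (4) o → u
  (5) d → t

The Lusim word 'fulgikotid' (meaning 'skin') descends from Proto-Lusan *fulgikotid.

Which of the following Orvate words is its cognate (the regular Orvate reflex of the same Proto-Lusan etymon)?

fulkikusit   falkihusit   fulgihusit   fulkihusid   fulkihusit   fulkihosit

Orvate: *fulgikotid
  fulgikotid → fulgihosid   [intervocalic lenition]
  fulgihosid → fulkihosid   [unconditioned shift]
  fulkihosid (rule 3 does not apply)
  fulkihosid → fulkihusid   [vowel merger]
  fulkihusid → fulkihusit   [unconditioned shift]
  giving Orvate fulkihusit.

fulkihusit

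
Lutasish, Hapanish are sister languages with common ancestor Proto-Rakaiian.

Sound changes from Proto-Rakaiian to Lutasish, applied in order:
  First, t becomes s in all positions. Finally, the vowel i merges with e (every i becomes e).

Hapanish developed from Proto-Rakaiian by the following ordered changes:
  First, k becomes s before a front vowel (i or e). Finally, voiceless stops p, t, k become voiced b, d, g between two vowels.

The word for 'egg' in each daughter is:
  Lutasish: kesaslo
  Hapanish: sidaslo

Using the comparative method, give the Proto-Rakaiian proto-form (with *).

Position 3: Lutasish has s, Hapanish has d. Taking the neighbouring segments as reconstructed: Lutasish s could go back to *t or *s; Hapanish d could go back to *t or *d — the one source consistent with every daughter is *t.
Position 2: Lutasish has e, Hapanish has i. Hapanish preserves i here (none of its changes turn any other segment into i), so the proto-segment is *i.
This points to *kitaslo. Verify forward in each daughter:
Lutasish: start from *kitaslo.
  rule 1 (unconditioned shift): kitaslo → kisaslo
  rule 2 (vowel merger): kisaslo → kesaslo
  ⇒ Lutasish kesaslo
Hapanish: *kitaslo
  kitaslo → sitaslo   [palatalisation]
  sitaslo → sidaslo   [intervocalic voicing]
  giving Hapanish sidaslo.
*kitaslo is the unique common source.

*kitaslo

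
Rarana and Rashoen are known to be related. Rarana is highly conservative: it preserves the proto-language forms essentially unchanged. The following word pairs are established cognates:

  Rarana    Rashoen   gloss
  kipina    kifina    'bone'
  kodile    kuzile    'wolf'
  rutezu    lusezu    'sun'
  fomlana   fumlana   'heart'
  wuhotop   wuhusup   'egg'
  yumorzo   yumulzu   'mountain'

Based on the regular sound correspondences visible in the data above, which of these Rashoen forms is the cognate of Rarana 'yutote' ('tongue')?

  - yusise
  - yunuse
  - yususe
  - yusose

yususe

wuhotop ~ wuhusup — Rarana t corresponds to Rashoen s between vowels (before a back vowel).
kodile ~ kuzile, wuhotop ~ wuhusup — Rarana o corresponds to Rashoen u after a consonant, before a consonant other than r, m, n, p, b, f, v.
rutezu ~ lusezu — Rarana t corresponds to Rashoen s between vowels (before a front vowel).
Applying these to Rarana 'yutote':
  yutote → yusote   (t→s between vowels (before a back vowel))
  yusote → yusute   (o→u after a consonant, before a consonant other than r, m, n, p, b, f, v)
  yusute → yususe   (t→s between vowels (before a front vowel))
So the Rashoen cognate is 'yususe'.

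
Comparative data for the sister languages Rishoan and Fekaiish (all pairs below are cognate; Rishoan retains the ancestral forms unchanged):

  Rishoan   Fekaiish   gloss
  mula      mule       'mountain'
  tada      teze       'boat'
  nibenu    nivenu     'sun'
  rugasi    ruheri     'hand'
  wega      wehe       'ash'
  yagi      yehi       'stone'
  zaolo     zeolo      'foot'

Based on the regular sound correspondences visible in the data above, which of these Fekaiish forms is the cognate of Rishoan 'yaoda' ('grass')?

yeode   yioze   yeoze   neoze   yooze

zaolo ~ zeolo — Rishoan a corresponds to Fekaiish e after a consonant, before a back vowel.
tada ~ teze — Rishoan d corresponds to Fekaiish z between vowels (before a back vowel).
mula ~ mule, tada ~ teze — Rishoan a corresponds to Fekaiish e word-finally.
Applying these to Rishoan 'yaoda':
  yaoda → yeoda   (a→e after a consonant, before a back vowel)
  yeoda → yeoza   (d→z between vowels (before a back vowel))
  yeoza → yeoze   (a→e word-finally)
So the Fekaiish cognate is 'yeoze'.

yeoze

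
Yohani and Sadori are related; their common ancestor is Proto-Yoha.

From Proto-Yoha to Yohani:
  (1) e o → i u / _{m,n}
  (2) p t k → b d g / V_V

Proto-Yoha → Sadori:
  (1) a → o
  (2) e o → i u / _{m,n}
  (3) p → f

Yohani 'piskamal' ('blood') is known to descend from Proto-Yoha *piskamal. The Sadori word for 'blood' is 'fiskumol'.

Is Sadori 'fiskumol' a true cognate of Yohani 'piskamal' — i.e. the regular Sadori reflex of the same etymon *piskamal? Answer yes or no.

Derive the expected Sadori reflex of *piskamal:
Sadori: start from *piskamal.
  rule 1 (vowel merger): piskamal → piskomol
  rule 2 (pre-nasal raising): piskomol → piskumol
  rule 3 (unconditioned shift): piskumol → fiskumol
  ⇒ Sadori fiskumol
Sadori 'fiskumol' matches the regular reflex exactly, so the pair is cognate.

yes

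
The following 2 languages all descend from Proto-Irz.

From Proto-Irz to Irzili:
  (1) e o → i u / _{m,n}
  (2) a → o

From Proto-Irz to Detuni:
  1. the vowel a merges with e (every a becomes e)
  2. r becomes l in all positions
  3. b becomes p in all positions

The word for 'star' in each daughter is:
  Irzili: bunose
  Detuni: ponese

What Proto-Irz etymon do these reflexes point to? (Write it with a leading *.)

*bonase

Position 2: Irzili has u, Detuni has o. Detuni preserves o here (none of its changes turn any other segment into o), so the proto-segment is *o.
Position 4: Irzili has o, Detuni has e. Taking the neighbouring segments as reconstructed: Irzili o could go back to *a or *o; Detuni e could go back to *a or *e — the one source consistent with every daughter is *a.
Continuing position by position gives *bonase; check it forward:
Irzili: *bonase
  bonase → bunase   [pre-nasal raising]
  bunase → bunose   [vowel merger]
  giving Irzili bunose.
Detuni: *bonase
  bonase → bonese   [vowel merger]
  bonese (rule 2 does not apply)
  bonese → ponese   [unconditioned shift]
  giving Detuni ponese.
No other proto-form is consistent with every reflex, so the reconstruction is *bonase.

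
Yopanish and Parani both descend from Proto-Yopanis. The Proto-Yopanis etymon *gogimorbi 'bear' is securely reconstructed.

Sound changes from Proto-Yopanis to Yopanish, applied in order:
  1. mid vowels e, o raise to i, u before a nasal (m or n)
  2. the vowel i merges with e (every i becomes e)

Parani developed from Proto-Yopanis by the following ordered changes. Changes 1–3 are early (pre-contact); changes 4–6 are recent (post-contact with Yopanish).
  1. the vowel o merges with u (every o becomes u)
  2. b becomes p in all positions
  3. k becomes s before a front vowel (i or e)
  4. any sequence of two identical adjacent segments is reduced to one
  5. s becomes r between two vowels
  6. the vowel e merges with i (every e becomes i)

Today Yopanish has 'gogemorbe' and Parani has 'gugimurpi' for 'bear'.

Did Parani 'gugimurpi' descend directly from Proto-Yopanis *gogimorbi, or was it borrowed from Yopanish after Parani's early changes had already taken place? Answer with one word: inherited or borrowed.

inherited

If inherited, *gogimorbi would pass through all of Parani's changes:
Parani: *gogimorbi > gugimurbi > gugimurpi  (by vowel merger, unconditioned shift)
If borrowed from Yopanish 'gogemorbe' after the early changes, it would undergo only the recent ones:
  rule 4 (degemination): no change (gogemorbe)
  rule 5 (rhotacism): no change (gogemorbe)
  rule 6 (vowel merger): gogemorbe → gogimorbi
  ⇒ as a loan: gogimorbi
Parani 'gugimurpi' matches the inherited outcome exactly, so it is an inherited cognate, not a loan.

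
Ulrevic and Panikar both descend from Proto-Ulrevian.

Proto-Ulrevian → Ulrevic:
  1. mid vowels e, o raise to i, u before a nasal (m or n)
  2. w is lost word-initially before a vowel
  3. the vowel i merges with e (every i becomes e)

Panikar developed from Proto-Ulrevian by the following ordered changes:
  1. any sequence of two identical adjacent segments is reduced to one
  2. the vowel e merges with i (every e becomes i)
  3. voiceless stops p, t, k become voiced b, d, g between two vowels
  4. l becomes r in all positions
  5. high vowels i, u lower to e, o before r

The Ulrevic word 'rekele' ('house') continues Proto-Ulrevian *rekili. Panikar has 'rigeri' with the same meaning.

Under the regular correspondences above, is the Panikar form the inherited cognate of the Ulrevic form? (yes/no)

Derive the expected Panikar reflex of *rekili:
Panikar: *rekili > rikili > rigili > rigiri > rigeri  (by vowel merger, intervocalic voicing, unconditioned shift, pre-rhotic lowering)
Panikar 'rigeri' matches the regular reflex exactly, so the pair is cognate.

yes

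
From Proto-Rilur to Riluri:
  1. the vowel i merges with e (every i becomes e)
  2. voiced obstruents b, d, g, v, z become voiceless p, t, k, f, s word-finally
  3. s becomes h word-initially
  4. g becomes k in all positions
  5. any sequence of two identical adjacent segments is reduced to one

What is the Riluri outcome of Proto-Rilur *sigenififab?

hekenefefap

Riluri: start from *sigenififab.
  rule 1 (vowel merger): sigenififab → segenefefab
  rule 2 (final devoicing): segenefefab → segenefefap
  rule 3 (debuccalisation): segenefefap → hegenefefap
  rule 4 (unconditioned shift): hegenefefap → hekenefefap
  rule 5: no change — hekenefefap
  ⇒ Riluri hekenefefap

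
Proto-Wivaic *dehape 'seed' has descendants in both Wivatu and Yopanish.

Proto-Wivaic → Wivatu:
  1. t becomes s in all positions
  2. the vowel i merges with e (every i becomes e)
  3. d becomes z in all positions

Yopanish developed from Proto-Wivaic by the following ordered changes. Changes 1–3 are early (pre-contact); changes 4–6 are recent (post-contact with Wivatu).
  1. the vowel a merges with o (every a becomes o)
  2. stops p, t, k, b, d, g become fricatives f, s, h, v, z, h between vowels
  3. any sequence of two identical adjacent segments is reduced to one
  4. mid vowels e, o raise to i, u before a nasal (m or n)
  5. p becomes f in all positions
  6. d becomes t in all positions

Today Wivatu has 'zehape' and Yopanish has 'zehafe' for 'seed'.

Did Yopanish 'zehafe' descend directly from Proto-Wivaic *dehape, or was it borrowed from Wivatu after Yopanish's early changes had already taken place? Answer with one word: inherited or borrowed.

If inherited, *dehape would pass through all of Yopanish's changes:
Yopanish: start from *dehape.
  rule 1 (vowel merger): dehape → dehope
  rule 2 (intervocalic lenition): dehope → dehofe
  rule 3: no change — dehofe
  rule 4: no change — dehofe
  rule 5: no change — dehofe
  rule 6 (unconditioned shift): dehofe → tehofe
  ⇒ Yopanish tehofe
If borrowed from Wivatu 'zehape' after the early changes, it would undergo only the recent ones:
  rule 4 (pre-nasal raising): no change (zehape)
  rule 5 (unconditioned shift): zehape → zehafe
  rule 6 (unconditioned shift): no change (zehafe)
  ⇒ as a loan: zehafe
Yopanish 'zehafe' matches the loan outcome 'zehafe', not the inherited 'tehofe' — it skipped the early Yopanish changes, so it was borrowed from Wivatu.

borrowed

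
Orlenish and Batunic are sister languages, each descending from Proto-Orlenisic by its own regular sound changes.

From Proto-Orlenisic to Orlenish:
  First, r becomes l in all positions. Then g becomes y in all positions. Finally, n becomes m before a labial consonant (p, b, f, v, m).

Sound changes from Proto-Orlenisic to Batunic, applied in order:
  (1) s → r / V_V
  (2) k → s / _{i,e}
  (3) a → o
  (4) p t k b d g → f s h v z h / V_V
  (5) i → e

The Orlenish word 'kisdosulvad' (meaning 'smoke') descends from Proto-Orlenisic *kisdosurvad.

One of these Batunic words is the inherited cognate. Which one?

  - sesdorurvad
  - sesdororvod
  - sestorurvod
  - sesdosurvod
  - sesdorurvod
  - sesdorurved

Batunic: start from *kisdosurvad.
  rule 1 (rhotacism): kisdosurvad → kisdorurvad
  rule 2 (palatalisation): kisdorurvad → sisdorurvad
  rule 3 (vowel merger): sisdorurvad → sisdorurvod
  rule 4: no change — sisdorurvod
  rule 5 (vowel merger): sisdorurvod → sesdorurvod
  ⇒ Batunic sesdorurvod

sesdorurvod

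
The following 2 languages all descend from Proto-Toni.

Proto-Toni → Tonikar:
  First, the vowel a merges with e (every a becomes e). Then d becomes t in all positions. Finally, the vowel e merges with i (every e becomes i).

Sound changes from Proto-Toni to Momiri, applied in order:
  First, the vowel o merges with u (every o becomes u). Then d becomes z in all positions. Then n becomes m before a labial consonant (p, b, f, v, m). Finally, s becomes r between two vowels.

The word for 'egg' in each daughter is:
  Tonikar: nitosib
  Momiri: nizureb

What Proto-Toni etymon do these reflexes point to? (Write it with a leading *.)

Position 6: Tonikar has i, Momiri has e. Momiri preserves e here (none of its changes turn any other segment into e), so the proto-segment is *e.
Position 4: Tonikar has o, Momiri has u. Tonikar preserves o here (none of its changes turn any other segment into o), so the proto-segment is *o.
Position 5: Tonikar has s, Momiri has r. Tonikar preserves s here (none of its changes turn any other segment into s), so the proto-segment is *s.
Continuing position by position gives *nidoseb; check it forward:
Tonikar: *nidoseb > nitoseb > nitosib  (by unconditioned shift, vowel merger)
Momiri: *nidoseb
  nidoseb → niduseb   [vowel merger]
  niduseb → nizuseb   [unconditioned shift]
  nizuseb (rule 3 does not apply)
  nizuseb → nizureb   [rhotacism]
  giving Momiri nizureb.
Only *nidoseb yields all of Tonikar nitosib, Momiri nizureb.

*nidoseb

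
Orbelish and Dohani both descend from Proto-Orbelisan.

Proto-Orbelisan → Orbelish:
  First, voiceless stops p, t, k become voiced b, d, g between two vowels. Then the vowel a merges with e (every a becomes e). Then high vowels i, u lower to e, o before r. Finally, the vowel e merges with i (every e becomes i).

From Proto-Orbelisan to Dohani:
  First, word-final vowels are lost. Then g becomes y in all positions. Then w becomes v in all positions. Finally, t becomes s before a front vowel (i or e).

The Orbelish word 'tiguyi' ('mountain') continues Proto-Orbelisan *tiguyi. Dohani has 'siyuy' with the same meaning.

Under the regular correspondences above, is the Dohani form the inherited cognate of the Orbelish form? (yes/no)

yes

Derive the expected Dohani reflex of *tiguyi:
Dohani: *tiguyi > tiguy > tiyuy > siyuy  (by apocope, unconditioned shift, palatalisation)
Dohani 'siyuy' matches the regular reflex exactly, so the pair is cognate.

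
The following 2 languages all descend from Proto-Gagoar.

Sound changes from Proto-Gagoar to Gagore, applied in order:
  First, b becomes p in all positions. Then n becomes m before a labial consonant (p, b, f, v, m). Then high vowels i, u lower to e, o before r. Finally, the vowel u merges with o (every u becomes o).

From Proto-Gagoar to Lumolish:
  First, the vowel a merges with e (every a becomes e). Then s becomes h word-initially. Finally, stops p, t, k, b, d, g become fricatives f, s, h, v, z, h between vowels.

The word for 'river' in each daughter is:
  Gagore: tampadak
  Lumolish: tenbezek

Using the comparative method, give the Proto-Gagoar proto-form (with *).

*tanbadak

Position 3: Gagore has m, Lumolish has n. Lumolish preserves n here (none of its changes turn any other segment into n), so the proto-segment is *n.
Position 5: Gagore has a, Lumolish has e. Gagore preserves a here (none of its changes turn any other segment into a), so the proto-segment is *a.
Verify the candidate proto-form against each daughter:
Gagore: *tanbadak > tanpadak > tampadak  (by unconditioned shift, nasal place assimilation)
Lumolish: *tanbadak > tenbedek > tenbezek  (by vowel merger, intervocalic lenition)
No other proto-form is consistent with every reflex, so the reconstruction is *tanbadak.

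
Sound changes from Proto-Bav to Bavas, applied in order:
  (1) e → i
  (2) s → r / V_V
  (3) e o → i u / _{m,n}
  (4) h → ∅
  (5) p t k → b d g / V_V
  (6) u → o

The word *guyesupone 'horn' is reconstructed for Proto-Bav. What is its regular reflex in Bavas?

Bavas: *guyesupone
  guyesupone → guyisuponi   [vowel merger]
  guyisuponi → guyiruponi   [rhotacism]
  guyiruponi → guyirupuni   [pre-nasal raising]
  guyirupuni (rule 4 does not apply)
  guyirupuni → guyirubuni   [intervocalic voicing]
  guyirubuni → goyiroboni   [vowel merger]
  giving Bavas goyiroboni.

goyiroboni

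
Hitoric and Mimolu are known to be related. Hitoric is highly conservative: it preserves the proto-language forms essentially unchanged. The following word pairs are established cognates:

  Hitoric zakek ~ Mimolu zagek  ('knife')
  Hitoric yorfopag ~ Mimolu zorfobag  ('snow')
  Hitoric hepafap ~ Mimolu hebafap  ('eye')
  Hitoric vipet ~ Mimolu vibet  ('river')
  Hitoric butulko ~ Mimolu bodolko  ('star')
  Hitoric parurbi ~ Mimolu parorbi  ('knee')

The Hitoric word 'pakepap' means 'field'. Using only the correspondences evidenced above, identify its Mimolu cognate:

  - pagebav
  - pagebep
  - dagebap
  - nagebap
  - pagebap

zakek ~ zagek — Hitoric k corresponds to Mimolu g between vowels (before a front vowel).
yorfopag ~ zorfobag, hepafap ~ hebafap — Hitoric p corresponds to Mimolu b between vowels (before a back vowel).
Applying these to Hitoric 'pakepap':
  pakepap → pagepap   (k→g between vowels (before a front vowel))
  pagepap → pagebap   (p→b between vowels (before a back vowel))
So the Mimolu cognate is 'pagebap'.

pagebap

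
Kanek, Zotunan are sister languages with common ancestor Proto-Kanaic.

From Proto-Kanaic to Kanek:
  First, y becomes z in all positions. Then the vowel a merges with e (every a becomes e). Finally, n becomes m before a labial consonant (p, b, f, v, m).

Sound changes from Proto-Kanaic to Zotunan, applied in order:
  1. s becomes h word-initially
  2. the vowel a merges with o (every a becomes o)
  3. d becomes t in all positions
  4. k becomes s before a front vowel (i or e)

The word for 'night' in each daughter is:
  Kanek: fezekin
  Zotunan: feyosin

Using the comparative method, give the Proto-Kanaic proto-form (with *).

*feyakin

Position 5: Kanek has k, Zotunan has s. Kanek preserves k here (none of its changes turn any other segment into k), so the proto-segment is *k.
Position 3: Kanek has z, Zotunan has y. Zotunan preserves y here (none of its changes turn any other segment into y), so the proto-segment is *y.
Position 4: Kanek has e, Zotunan has o. Taking the neighbouring segments as reconstructed: Kanek e could go back to *a or *e; Zotunan o could go back to *a or *o — the one source consistent with every daughter is *a.
The remaining positions agree across the daughters. Check the candidate against every language:
Kanek: *feyakin > fezakin > fezekin  (by unconditioned shift, vowel merger)
Zotunan: *feyakin
  feyakin (rule 1 does not apply)
  feyakin → feyokin   [vowel merger]
  feyokin (rule 3 does not apply)
  feyokin → feyosin   [palatalisation]
  giving Zotunan feyosin.
*feyakin is the unique common source.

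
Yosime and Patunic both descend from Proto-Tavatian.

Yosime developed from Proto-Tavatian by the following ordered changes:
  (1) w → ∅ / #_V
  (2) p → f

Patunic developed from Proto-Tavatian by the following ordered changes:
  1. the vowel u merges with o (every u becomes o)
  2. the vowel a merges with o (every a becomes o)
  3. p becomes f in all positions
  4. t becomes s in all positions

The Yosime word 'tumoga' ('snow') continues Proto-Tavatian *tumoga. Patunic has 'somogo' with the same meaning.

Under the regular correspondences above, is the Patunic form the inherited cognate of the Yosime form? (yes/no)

yes

Derive the expected Patunic reflex of *tumoga:
Patunic: *tumoga
  tumoga → tomoga   [vowel merger]
  tomoga → tomogo   [vowel merger]
  tomogo (rule 3 does not apply)
  tomogo → somogo   [unconditioned shift]
  giving Patunic somogo.
Patunic 'somogo' matches the regular reflex exactly, so the pair is cognate.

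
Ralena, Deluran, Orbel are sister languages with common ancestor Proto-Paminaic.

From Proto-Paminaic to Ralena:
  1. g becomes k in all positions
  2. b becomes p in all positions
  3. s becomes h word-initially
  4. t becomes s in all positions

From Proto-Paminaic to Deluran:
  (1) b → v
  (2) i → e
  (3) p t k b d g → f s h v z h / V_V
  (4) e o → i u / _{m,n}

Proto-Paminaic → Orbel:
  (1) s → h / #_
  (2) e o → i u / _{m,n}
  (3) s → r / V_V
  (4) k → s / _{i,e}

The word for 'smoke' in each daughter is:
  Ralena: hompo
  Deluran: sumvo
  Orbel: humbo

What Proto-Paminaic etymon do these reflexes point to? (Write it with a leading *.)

*sombo

Position 4: Ralena has p, Deluran has v, Orbel has b. Orbel preserves b here (none of its changes turn any other segment into b), so the proto-segment is *b.
Position 2: Ralena has o, Deluran has u, Orbel has u. Ralena preserves o here (none of its changes turn any other segment into o), so the proto-segment is *o.
Verify the candidate proto-form against each daughter:
Ralena: start from *sombo.
  rule 1: no change — sombo
  rule 2 (unconditioned shift): sombo → sompo
  rule 3 (debuccalisation): sompo → hompo
  rule 4: no change — hompo
  ⇒ Ralena hompo
Deluran: start from *sombo.
  rule 1 (unconditioned shift): sombo → somvo
  rule 2: no change — somvo
  rule 3: no change — somvo
  rule 4 (pre-nasal raising): somvo → sumvo
  ⇒ Deluran sumvo
Orbel: start from *sombo.
  rule 1 (debuccalisation): sombo → hombo
  rule 2 (pre-nasal raising): hombo → humbo
  rule 3: no change — humbo
  rule 4: no change — humbo
  ⇒ Orbel humbo
No other proto-form is consistent with every reflex, so the reconstruction is *sombo.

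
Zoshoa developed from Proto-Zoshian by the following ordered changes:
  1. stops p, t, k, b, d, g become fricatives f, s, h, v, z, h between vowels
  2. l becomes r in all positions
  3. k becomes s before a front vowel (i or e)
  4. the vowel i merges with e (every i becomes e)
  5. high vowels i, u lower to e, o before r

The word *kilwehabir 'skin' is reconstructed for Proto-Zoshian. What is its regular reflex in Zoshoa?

serwehaver

Zoshoa: *kilwehabir > kilwehavir > kirwehavir > sirwehavir > serwehaver  (by intervocalic lenition, unconditioned shift, palatalisation, vowel merger)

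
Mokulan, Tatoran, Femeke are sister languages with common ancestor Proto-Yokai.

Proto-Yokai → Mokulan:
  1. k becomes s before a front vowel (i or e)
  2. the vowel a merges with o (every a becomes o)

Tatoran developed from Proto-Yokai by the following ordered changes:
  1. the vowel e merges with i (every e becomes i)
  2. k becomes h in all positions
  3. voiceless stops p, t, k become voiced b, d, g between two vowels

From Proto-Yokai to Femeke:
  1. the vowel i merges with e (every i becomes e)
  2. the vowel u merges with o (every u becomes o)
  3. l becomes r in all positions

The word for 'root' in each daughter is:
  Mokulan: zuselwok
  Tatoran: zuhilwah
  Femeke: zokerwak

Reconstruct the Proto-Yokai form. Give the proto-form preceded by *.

*zukelwak

Position 8: Mokulan has k, Tatoran has h, Femeke has k. Mokulan preserves k here (none of its changes turn any other segment into k), so the proto-segment is *k.
Position 5: Mokulan has l, Tatoran has l, Femeke has r. Mokulan preserves l here (none of its changes turn any other segment into l), so the proto-segment is *l.
Continuing position by position gives *zukelwak; check it forward:
Mokulan: *zukelwak
  zukelwak → zuselwak   [palatalisation]
  zuselwak → zuselwok   [vowel merger]
  giving Mokulan zuselwok.
Tatoran: start from *zukelwak.
  rule 1 (vowel merger): zukelwak → zukilwak
  rule 2 (unconditioned shift): zukilwak → zuhilwah
  rule 3: no change — zuhilwah
  ⇒ Tatoran zuhilwah
Femeke: *zukelwak
  zukelwak (rule 1 does not apply)
  zukelwak → zokelwak   [vowel merger]
  zokelwak → zokerwak   [unconditioned shift]
  giving Femeke zokerwak.
*zukelwak is the unique common source.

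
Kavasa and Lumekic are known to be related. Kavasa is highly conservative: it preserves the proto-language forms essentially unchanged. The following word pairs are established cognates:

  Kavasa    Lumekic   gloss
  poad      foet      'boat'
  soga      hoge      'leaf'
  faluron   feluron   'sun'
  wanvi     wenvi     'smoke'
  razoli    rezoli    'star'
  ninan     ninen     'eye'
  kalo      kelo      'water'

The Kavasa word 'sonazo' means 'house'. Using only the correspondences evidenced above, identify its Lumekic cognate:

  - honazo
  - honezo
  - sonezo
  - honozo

honezo

soga ~ hoge — Kavasa s corresponds to Lumekic h word-initially before a back vowel.
faluron ~ feluron, razoli ~ rezoli — Kavasa a corresponds to Lumekic e after a consonant, before a consonant other than r, m, n, p, b, f, v.
Applying these to Kavasa 'sonazo':
  sonazo → honazo   (s→h word-initially before a back vowel)
  honazo → honezo   (a→e after a consonant, before a consonant other than r, m, n, p, b, f, v)
So the Lumekic cognate is 'honezo'.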